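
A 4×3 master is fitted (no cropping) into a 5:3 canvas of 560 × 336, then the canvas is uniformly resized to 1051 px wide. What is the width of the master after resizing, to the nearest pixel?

Fitted into 560×336, the master spans the height; its width is 336 × 4/3 ≈ 448.00 px.
The frame scales by 1051/560 = 1.8768; 448.00 × 1.8768 ≈ 840.80 px.

841 px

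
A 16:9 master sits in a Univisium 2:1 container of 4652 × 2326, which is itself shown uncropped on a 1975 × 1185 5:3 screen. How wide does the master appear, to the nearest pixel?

Inside the 4652×2326 canvas the master is height-limited at 4135.11 × 2326.00.
Univisium 2:1 in 1975×1185: fills the width, so the intermediate becomes 1975.00 × 987.50 — a scale of ×0.4245.
Applying the same ×0.4245: 4135.11 → 1755.56.

1756 px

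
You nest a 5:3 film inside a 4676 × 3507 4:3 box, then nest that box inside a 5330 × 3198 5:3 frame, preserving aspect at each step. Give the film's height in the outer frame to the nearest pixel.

2558 px

Inside the 4676×3507 canvas the film is width-limited at 4676.00 × 2805.60.
The 4:3 canvas is height-limited in 5330×3198, giving 4264.00 × 3198.00; scale factor 0.9119.
Applying the same ×0.9119: 2805.60 → 2558.40.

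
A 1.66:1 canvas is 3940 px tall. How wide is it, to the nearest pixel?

At 1.66:1, 3940 × 1.660 ≈ 6540.40.

6540 px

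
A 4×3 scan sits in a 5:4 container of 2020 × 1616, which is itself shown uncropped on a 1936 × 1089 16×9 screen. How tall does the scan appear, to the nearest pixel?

1021 px

4×3 in 2020×1616: fills the width, so the scan is 2020.00 × 1515.00.
The 5:4 canvas is height-limited in 1936×1089, giving 1361.25 × 1089.00; scale factor 0.6739.
The scan scales with it: height 1515.00 × 0.6739 ≈ 1020.94.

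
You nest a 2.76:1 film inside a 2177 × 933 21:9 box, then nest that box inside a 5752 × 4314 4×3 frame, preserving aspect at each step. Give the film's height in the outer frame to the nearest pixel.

2.76:1 in 2177×933: fills the width, so the film is 2177.00 × 788.77.
21:9 in 5752×4314: fills the width, so the intermediate becomes 5752.00 × 2465.14 — a scale of ×2.6422.
So the film's height is 788.77 × 2.6422 ≈ 2084.06.

2084 px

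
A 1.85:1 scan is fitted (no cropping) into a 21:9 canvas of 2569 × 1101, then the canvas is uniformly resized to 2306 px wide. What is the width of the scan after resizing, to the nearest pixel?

1828 px

At 2569×1101 the scan is height-limited, so width = 1101 × 1.850 ≈ 2036.85 px.
Scaling 2569 → 2306 is ×0.8976, so the width becomes 2036.85 × 0.8976 ≈ 1828.33 px.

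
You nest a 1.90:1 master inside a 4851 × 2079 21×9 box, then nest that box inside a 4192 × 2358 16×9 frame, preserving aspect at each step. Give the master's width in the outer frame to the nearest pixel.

1.90:1 in 4851×2079: fills the height, so the master is 3950.10 × 2079.00.
Second fit — the 21×9 canvas into 4192×2358 spans the width: 4192.00 × 1796.57 (×0.8642 from 4851×2079).
The master scales with it: width 3950.10 × 0.8642 ≈ 3413.49.

3413 px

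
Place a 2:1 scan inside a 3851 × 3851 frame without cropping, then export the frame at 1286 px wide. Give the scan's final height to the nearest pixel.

In the 3851×3851 frame the scan fills the width: height = 3851 × 1/2 ≈ 1925.50 px.
The frame scales by 1286/3851 = 0.3339; 1925.50 × 0.3339 ≈ 643.00 px.

643 px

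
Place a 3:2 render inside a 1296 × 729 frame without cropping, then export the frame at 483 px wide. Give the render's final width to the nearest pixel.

Fitted into 1296×729, the render spans the height; its width is 729 × 3/2 ≈ 1093.50 px.
Resizing to 483 px wide multiplies everything by 0.3727: 1093.50 → 407.53 px.

408 px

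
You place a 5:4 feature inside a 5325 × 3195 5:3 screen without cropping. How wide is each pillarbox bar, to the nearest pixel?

Since 1.250 < 1.667, the feature is height-limited.
That makes the image 3993.75 px wide (3195 × 5/4).
5325 − 3993.75 = 1331.25 px of bars (665.62 each).

666 px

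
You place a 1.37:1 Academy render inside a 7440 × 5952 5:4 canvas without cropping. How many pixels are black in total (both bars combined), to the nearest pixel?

3878792 pixels

1.37:1 Academy (1.370) > 5:4 (1.250), so the render fills the width.
Content height = 7440 / 1.370 ≈ 5430.6569 px.
Black = 5952 − 5430.6569 = 521.3431 px.
Bar area = 521.3431 × 7440 ≈ 3878792 px.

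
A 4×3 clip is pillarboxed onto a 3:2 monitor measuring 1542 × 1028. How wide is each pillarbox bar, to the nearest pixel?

Since 1.333 < 1.500, the clip is height-limited.
Content width = 1028 × 4/3 ≈ 1370.67 px.
Black = 1542 − 1370.67 = 171.33 px, or 85.67 per bar.

86 px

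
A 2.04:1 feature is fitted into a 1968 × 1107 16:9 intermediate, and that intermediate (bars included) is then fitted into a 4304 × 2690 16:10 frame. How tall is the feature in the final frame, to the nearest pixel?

First fit — 2.04:1 into 1968×1107 spans the width: 1968.00 × 964.71.
Second fit — the 16:9 canvas into 4304×2690 spans the width: 4304.00 × 2421.00 (×2.1870 from 1968×1107).
Applying the same ×2.1870: 964.71 → 2109.80.

2110 px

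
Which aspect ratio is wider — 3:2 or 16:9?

16:9

3:2 = 1.5 and 16:9 = 1.778; 1.778 > 1.5.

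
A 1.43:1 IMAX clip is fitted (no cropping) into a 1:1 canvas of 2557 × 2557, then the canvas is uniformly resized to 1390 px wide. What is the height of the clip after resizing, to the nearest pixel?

972 px

At 2557×2557 the clip is width-limited, so height = 2557 / 1.430 ≈ 1788.11 px.
The frame scales by 1390/2557 = 0.5436; 1788.11 × 0.5436 ≈ 972.03 px.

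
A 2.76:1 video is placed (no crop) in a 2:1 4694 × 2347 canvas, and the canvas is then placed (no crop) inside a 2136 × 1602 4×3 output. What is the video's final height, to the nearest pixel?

2.76:1 in 4694×2347: fills the width, so the video is 4694.00 × 1700.72.
The 2:1 canvas is width-limited in 2136×1602, giving 2136.00 × 1068.00; scale factor 0.4550.
So the video's height is 1700.72 × 0.4550 ≈ 773.91.

774 px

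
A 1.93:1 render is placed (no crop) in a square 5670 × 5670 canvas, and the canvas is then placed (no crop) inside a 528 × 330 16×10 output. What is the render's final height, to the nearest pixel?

171 px

First fit — 1.93:1 into 5670×5670 spans the width: 5670.00 × 2937.82.
square in 528×330: fills the height, so the intermediate becomes 330.00 × 330.00 — a scale of ×0.0582.
Applying the same ×0.0582: 2937.82 → 170.98.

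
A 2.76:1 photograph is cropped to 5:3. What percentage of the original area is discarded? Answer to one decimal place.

39.6%

Going from 2.76:1 to 5:3 means cutting width while keeping height.
(1.667)/(2.760) ≈ 0.604 of the area survives, leaving 39.61% discarded.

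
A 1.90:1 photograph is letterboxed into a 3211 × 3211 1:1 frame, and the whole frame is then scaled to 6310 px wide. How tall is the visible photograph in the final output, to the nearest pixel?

3321 px

In the 3211×3211 frame the photograph fills the width: height = 3211 / 1.900 ≈ 1690.00 px.
The frame scales by 6310/3211 = 1.9651; 1690.00 × 1.9651 ≈ 3321.05 px.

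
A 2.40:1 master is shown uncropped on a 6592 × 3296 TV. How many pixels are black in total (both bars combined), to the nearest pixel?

Since 2.400 > 2.000, the master is width-limited.
That makes the image 2746.6667 px tall (6592 / 2.400).
3296 − 2746.6667 = 549.3333 px of bars.
Bar area = 549.3333 × 6592 ≈ 3621205 px.

3621205 pixels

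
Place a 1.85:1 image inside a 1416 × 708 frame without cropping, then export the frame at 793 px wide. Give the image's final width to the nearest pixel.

734 px

In the 1416×708 frame the image fills the height: width = 708 × 1.850 ≈ 1309.80 px.
The frame scales by 793/1416 = 0.5600; 1309.80 × 0.5600 ≈ 733.52 px.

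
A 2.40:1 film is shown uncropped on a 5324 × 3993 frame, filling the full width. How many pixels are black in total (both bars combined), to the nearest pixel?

9448325 pixels

Content height = 5324 / 2.400 ≈ 2218.3333 px.
Leftover height: 3993 − 2218.3333 = 1774.6667 px.
Across the 5324-px span: 1774.6667 × 5324 ≈ 9448325 px.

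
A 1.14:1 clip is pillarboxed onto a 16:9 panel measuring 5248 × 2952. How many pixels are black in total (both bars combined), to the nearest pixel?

1.14:1 (1.140) < 16:9 (1.778), so the clip fills the height.
Content width = 2952 × 1.140 ≈ 3365.2800 px.
Leftover width: 5248 − 3365.2800 = 1882.7200 px.
Bar area = 1882.7200 × 2952 ≈ 5557789 px.

5557789 pixels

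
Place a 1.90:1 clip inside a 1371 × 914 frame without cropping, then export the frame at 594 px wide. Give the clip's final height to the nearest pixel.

313 px

At 1371×914 the clip is width-limited, so height = 1371 / 1.900 ≈ 721.58 px.
Resizing to 594 px wide multiplies everything by 0.4333: 721.58 → 312.63 px.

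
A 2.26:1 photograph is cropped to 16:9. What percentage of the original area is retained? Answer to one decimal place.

78.7%

16:9 is narrower than 2.26:1, so the crop keeps the full height and trims the width.
Fraction kept = (1.778)/(2.260) ≈ 78.66%.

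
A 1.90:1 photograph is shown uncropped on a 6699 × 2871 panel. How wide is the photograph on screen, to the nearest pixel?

5455 px

Since 1.900 < 2.333, the photograph is height-limited.
The photograph is 2871 × 1.900 ≈ 5454.90 px wide.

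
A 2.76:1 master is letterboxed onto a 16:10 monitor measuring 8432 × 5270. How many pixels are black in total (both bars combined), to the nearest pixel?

Since 2.760 > 1.600, the master is width-limited.
The master is 8432 / 2.760 ≈ 3055.0725 px tall.
Black = 5270 − 3055.0725 = 2214.9275 px.
Across the 8432-px span: 2214.9275 × 8432 ≈ 18676269 px.

18676269 pixels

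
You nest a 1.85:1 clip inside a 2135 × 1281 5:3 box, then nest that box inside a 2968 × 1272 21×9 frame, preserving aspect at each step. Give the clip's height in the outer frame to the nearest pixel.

First fit — 1.85:1 into 2135×1281 spans the width: 2135.00 × 1154.05.
The 5:3 canvas is height-limited in 2968×1272, giving 2120.00 × 1272.00; scale factor 0.9930.
The clip scales with it: height 1154.05 × 0.9930 ≈ 1145.95.

1146 px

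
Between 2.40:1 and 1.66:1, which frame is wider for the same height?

2.4 and 1.66; 2.4 > 1.66.

2.40:1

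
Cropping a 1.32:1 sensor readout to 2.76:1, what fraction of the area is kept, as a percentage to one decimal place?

2.76:1 is wider than 1.32:1, so the crop keeps the full width and trims the height.
Area ratio = (1.320)/(2.760) = 47.83% retained.

47.8%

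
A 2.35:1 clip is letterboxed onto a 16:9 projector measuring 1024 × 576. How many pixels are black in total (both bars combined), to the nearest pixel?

Since 2.350 > 1.778, the clip is width-limited.
The clip is 1024 / 2.350 ≈ 435.7447 px tall.
Black = 576 − 435.7447 = 140.2553 px.
Across the 1024-px span: 140.2553 × 1024 ≈ 143621 px.

143621 pixels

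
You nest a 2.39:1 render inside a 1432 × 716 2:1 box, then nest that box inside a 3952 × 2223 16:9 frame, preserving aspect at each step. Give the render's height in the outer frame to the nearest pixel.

Inside the 1432×716 canvas the render is width-limited at 1432.00 × 599.16.
The 2:1 canvas is width-limited in 3952×2223, giving 3952.00 × 1976.00; scale factor 2.7598.
The render scales with it: height 599.16 × 2.7598 ≈ 1653.56.

1654 px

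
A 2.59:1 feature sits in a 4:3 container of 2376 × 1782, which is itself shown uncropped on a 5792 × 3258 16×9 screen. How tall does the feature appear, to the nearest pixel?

1677 px

First fit — 2.59:1 into 2376×1782 spans the width: 2376.00 × 917.37.
4:3 in 5792×3258: fills the height, so the intermediate becomes 4344.00 × 3258.00 — a scale of ×1.8283.
The feature scales with it: height 917.37 × 1.8283 ≈ 1677.22.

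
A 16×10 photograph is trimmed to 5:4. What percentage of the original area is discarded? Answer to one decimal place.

21.9%

The height stays; only width is cut (since 5:4 is narrower than 16×10).
Area ratio = (1.250)/(1.600) = 78.12%; the remaining 21.88% is cropped out.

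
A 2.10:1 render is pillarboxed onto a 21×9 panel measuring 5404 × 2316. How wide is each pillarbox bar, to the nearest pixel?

2.10:1 (2.100) < 21×9 (2.333), so the render fills the height.
That makes the image 4863.60 px wide (2316 × 2.100).
Leftover width: 5404 − 4863.60 = 540.40 px → 270.20 each side.

270 px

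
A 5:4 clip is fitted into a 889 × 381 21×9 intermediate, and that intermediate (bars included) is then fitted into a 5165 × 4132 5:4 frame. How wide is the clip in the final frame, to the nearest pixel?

Inside the 889×381 canvas the clip is height-limited at 476.25 × 381.00.
Second fit — the 21×9 canvas into 5165×4132 spans the width: 5165.00 × 2213.57 (×5.8099 from 889×381).
So the clip's width is 476.25 × 5.8099 ≈ 2766.96.

2767 px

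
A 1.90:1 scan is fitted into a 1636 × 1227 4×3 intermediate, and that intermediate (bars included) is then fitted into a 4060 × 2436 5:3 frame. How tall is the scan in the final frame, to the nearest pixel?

1.90:1 in 1636×1227: fills the width, so the scan is 1636.00 × 861.05.
4×3 in 4060×2436: fills the height, so the intermediate becomes 3248.00 × 2436.00 — a scale of ×1.9853.
Applying the same ×1.9853: 861.05 → 1709.47.

1709 px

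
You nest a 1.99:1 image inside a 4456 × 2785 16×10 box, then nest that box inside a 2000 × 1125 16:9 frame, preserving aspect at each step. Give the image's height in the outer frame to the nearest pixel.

1.99:1 in 4456×2785: fills the width, so the image is 4456.00 × 2239.20.
16×10 in 2000×1125: fills the height, so the intermediate becomes 1800.00 × 1125.00 — a scale of ×0.4039.
So the image's height is 2239.20 × 0.4039 ≈ 904.52.

905 px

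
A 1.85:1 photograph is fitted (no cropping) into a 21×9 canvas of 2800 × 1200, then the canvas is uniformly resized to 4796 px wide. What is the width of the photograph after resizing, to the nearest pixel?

3803 px

At 2800×1200 the photograph is height-limited, so width = 1200 × 1.850 ≈ 2220.00 px.
Resizing to 4796 px wide multiplies everything by 1.7129: 2220.00 → 3802.54 px.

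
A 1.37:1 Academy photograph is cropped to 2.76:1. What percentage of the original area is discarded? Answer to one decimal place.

The width stays; only height is cut (since 2.76:1 is wider than 1.37:1 Academy).
(1.370)/(2.760) ≈ 0.496 of the area survives, leaving 50.36% discarded.

50.4%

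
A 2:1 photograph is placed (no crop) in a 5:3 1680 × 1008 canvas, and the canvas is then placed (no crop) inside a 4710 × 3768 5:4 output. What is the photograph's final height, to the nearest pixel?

2:1 in 1680×1008: fills the width, so the photograph is 1680.00 × 840.00.
5:3 in 4710×3768: fills the width, so the intermediate becomes 4710.00 × 2826.00 — a scale of ×2.8036.
The photograph scales with it: height 840.00 × 2.8036 ≈ 2355.00.

2355 px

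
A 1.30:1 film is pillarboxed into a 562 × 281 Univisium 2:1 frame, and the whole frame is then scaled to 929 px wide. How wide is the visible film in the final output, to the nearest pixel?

Fitted into 562×281, the film spans the height; its width is 281 × 1.300 ≈ 365.30 px.
Scaling 562 → 929 is ×1.6530, so the width becomes 365.30 × 1.6530 ≈ 603.85 px.

604 px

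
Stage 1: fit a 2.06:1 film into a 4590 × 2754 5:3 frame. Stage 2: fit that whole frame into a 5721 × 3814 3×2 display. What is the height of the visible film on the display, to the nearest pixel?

First fit — 2.06:1 into 4590×2754 spans the width: 4590.00 × 2228.16.
5:3 in 5721×3814: fills the width, so the intermediate becomes 5721.00 × 3432.60 — a scale of ×1.2464.
So the film's height is 2228.16 × 1.2464 ≈ 2777.18.

2777 px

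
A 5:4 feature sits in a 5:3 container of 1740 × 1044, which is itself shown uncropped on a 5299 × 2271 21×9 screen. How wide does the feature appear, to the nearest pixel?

5:4 in 1740×1044: fills the height, so the feature is 1305.00 × 1044.00.
5:3 in 5299×2271: fills the height, so the intermediate becomes 3785.00 × 2271.00 — a scale of ×2.1753.
Applying the same ×2.1753: 1305.00 → 2838.75.

2839 px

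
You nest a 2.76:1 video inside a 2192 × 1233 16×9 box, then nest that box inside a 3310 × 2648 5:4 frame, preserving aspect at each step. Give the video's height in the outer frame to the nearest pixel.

1199 px

First fit — 2.76:1 into 2192×1233 spans the width: 2192.00 × 794.20.
Second fit — the 16×9 canvas into 3310×2648 spans the width: 3310.00 × 1861.88 (×1.5100 from 2192×1233).
The video scales with it: height 794.20 × 1.5100 ≈ 1199.28.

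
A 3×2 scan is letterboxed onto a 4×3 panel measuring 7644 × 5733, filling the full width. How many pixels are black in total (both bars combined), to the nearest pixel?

4869228 pixels

The scan is 7644 × 2/3 ≈ 5096.0000 px tall.
Black = 5733 − 5096.0000 = 637.0000 px.
That's 637.0000 × 7644 ≈ 4869228 black pixels.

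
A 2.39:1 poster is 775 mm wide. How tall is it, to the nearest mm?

324 mm

775 / 2.390 = 324.27.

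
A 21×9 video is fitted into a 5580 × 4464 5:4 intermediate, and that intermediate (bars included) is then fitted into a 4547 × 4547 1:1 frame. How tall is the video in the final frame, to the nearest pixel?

Inside the 5580×4464 canvas the video is width-limited at 5580.00 × 2391.43.
The 5:4 canvas is width-limited in 4547×4547, giving 4547.00 × 3637.60; scale factor 0.8149.
Applying the same ×0.8149: 2391.43 → 1948.71.

1949 px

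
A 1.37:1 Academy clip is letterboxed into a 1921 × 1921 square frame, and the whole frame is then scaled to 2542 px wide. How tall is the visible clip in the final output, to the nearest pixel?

1855 px

At 1921×1921 the clip is width-limited, so height = 1921 / 1.370 ≈ 1402.19 px.
The frame scales by 2542/1921 = 1.3233; 1402.19 × 1.3233 ≈ 1855.47 px.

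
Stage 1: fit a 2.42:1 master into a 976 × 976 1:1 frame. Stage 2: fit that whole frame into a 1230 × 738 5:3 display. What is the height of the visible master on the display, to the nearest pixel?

305 px

2.42:1 in 976×976: fills the width, so the master is 976.00 × 403.31.
1:1 in 1230×738: fills the height, so the intermediate becomes 738.00 × 738.00 — a scale of ×0.7561.
Applying the same ×0.7561: 403.31 → 304.96.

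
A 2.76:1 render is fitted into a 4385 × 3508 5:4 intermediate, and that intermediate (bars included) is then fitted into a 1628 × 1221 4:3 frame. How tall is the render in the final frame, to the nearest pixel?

2.76:1 in 4385×3508: fills the width, so the render is 4385.00 × 1588.77.
The 5:4 canvas is height-limited in 1628×1221, giving 1526.25 × 1221.00; scale factor 0.3481.
Applying the same ×0.3481: 1588.77 → 552.99.

553 px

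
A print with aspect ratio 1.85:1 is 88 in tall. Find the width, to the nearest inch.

At 1.85:1, 88 × 1.850 ≈ 162.80.

163 in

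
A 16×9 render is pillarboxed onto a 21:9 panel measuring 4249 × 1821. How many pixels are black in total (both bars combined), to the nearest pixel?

16×9 is narrower than 21:9, so it spans the full height.
Content width = 1821 × 16/9 ≈ 3237.3333 px.
Black = 4249 − 3237.3333 = 1011.6667 px.
Bar area = 1011.6667 × 1821 ≈ 1842245 px.

1842245 pixels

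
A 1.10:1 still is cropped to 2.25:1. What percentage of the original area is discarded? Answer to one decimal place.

Going from 1.10:1 to 2.25:1 means cutting height while keeping width.
Area ratio = (1.100)/(2.250) = 48.89%; the remaining 51.11% is cropped out.

51.1%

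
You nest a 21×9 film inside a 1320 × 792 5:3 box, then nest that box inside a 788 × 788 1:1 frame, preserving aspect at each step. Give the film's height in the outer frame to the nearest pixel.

338 px

First fit — 21×9 into 1320×792 spans the width: 1320.00 × 565.71.
The 5:3 canvas is width-limited in 788×788, giving 788.00 × 472.80; scale factor 0.5970.
The film scales with it: height 565.71 × 0.5970 ≈ 337.71.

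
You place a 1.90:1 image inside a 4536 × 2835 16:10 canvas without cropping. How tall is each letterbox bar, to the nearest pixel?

224 px

1.90:1 (1.900) > 16:10 (1.600), so the image fills the width.
Content height = 4536 / 1.900 ≈ 2387.37 px.
2835 − 2387.37 = 447.63 px of bars (223.82 each).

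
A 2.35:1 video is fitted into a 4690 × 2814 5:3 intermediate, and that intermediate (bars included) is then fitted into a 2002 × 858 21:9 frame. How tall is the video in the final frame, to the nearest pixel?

Inside the 4690×2814 canvas the video is width-limited at 4690.00 × 1995.74.
The 5:3 canvas is height-limited in 2002×858, giving 1430.00 × 858.00; scale factor 0.3049.
The video scales with it: height 1995.74 × 0.3049 ≈ 608.51.

609 px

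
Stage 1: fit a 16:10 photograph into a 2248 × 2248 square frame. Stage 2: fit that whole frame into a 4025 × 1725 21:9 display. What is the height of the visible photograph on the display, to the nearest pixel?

1078 px

Inside the 2248×2248 canvas the photograph is width-limited at 2248.00 × 1405.00.
square in 4025×1725: fills the height, so the intermediate becomes 1725.00 × 1725.00 — a scale of ×0.7673.
The photograph scales with it: height 1405.00 × 0.7673 ≈ 1078.12.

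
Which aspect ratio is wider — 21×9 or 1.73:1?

21×9

21×9 = 2.333 and 1.73; 2.333 > 1.73.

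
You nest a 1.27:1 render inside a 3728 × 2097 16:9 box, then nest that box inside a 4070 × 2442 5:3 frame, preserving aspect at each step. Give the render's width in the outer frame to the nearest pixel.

2908 px

1.27:1 in 3728×2097: fills the height, so the render is 2663.19 × 2097.00.
Second fit — the 16:9 canvas into 4070×2442 spans the width: 4070.00 × 2289.38 (×1.0917 from 3728×2097).
The render scales with it: width 2663.19 × 1.0917 ≈ 2907.51.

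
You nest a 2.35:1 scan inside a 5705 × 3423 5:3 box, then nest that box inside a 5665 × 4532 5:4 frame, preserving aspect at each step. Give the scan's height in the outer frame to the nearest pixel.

Inside the 5705×3423 canvas the scan is width-limited at 5705.00 × 2427.66.
5:3 in 5665×4532: fills the width, so the intermediate becomes 5665.00 × 3399.00 — a scale of ×0.9930.
The scan scales with it: height 2427.66 × 0.9930 ≈ 2410.64.

2411 px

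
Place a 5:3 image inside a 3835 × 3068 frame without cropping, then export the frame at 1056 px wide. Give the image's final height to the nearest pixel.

At 3835×3068 the image is width-limited, so height = 3835 × 3/5 ≈ 2301.00 px.
Scaling 3835 → 1056 is ×0.2754, so the height becomes 2301.00 × 0.2754 ≈ 633.60 px.

634 px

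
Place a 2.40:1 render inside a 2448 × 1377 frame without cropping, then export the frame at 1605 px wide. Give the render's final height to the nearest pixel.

669 px

Fitted into 2448×1377, the render spans the width; its height is 2448 / 2.400 ≈ 1020.00 px.
The frame scales by 1605/2448 = 0.6556; 1020.00 × 0.6556 ≈ 668.75 px.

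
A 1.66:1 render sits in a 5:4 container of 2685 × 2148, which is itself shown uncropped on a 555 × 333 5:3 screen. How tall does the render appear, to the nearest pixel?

Inside the 2685×2148 canvas the render is width-limited at 2685.00 × 1617.47.
The 5:4 canvas is height-limited in 555×333, giving 416.25 × 333.00; scale factor 0.1550.
The render scales with it: height 1617.47 × 0.1550 ≈ 250.75.

251 px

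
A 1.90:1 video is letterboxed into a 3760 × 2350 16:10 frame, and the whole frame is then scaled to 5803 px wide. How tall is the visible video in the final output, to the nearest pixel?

3054 px

At 3760×2350 the video is width-limited, so height = 3760 / 1.900 ≈ 1978.95 px.
Resizing to 5803 px wide multiplies everything by 1.5434: 1978.95 → 3054.21 px.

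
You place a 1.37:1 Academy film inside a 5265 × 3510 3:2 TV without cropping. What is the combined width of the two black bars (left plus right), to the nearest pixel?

456 px

Since 1.370 < 1.500, the film is height-limited.
The film is 3510 × 1.370 ≈ 4808.70 px wide.
Leftover width: 5265 − 4808.70 = 456.30 px.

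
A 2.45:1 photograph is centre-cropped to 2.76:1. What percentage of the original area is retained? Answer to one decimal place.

2.76:1 is wider than 2.45:1, so the crop keeps the full width and trims the height.
Fraction kept = (2.450)/(2.760) ≈ 88.77%.

88.8%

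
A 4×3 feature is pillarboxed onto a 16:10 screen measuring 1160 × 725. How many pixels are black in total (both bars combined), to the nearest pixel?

Since 1.333 < 1.600, the feature is height-limited.
The feature is 725 × 4/3 ≈ 966.6667 px wide.
1160 − 966.6667 = 193.3333 px of bars.
Bar area = 193.3333 × 725 ≈ 140167 px.

140167 pixels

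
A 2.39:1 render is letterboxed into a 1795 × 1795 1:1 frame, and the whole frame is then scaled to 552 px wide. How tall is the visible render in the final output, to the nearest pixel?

231 px

In the 1795×1795 frame the render fills the width: height = 1795 / 2.390 ≈ 751.05 px.
The frame scales by 552/1795 = 0.3075; 751.05 × 0.3075 ≈ 230.96 px.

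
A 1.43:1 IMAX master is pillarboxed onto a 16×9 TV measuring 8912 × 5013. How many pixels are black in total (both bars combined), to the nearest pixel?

8739714 pixels

1.43:1 IMAX (1.430) < 16×9 (1.778), so the master fills the height.
That makes the image 7168.5900 px wide (5013 × 1.430).
Leftover width: 8912 − 7168.5900 = 1743.4100 px.
Across the 5013-px span: 1743.4100 × 5013 ≈ 8739714 px.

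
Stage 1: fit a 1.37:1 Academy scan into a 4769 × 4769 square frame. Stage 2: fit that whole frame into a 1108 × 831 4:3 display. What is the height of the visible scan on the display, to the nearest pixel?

607 px

Inside the 4769×4769 canvas the scan is width-limited at 4769.00 × 3481.02.
The square canvas is height-limited in 1108×831, giving 831.00 × 831.00; scale factor 0.1743.
Applying the same ×0.1743: 3481.02 → 606.57.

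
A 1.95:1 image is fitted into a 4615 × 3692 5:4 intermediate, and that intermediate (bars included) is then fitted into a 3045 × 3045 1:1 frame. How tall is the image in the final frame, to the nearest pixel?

Inside the 4615×3692 canvas the image is width-limited at 4615.00 × 2366.67.
The 5:4 canvas is width-limited in 3045×3045, giving 3045.00 × 2436.00; scale factor 0.6598.
So the image's height is 2366.67 × 0.6598 ≈ 1561.54.

1562 px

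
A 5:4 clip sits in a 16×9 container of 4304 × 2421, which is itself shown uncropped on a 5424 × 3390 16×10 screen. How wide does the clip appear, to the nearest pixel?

3814 px

First fit — 5:4 into 4304×2421 spans the height: 3026.25 × 2421.00.
Second fit — the 16×9 canvas into 5424×3390 spans the width: 5424.00 × 3051.00 (×1.2602 from 4304×2421).
Applying the same ×1.2602: 3026.25 → 3813.75.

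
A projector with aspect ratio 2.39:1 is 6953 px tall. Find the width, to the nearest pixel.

16618 px

Width = 6953 × 2.390 = 16617.67.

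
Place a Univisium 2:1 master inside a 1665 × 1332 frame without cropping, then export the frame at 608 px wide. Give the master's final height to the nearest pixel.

At 1665×1332 the master is width-limited, so height = 1665 × 1/2 ≈ 832.50 px.
Scaling 1665 → 608 is ×0.3652, so the height becomes 832.50 × 0.3652 ≈ 304.00 px.

304 px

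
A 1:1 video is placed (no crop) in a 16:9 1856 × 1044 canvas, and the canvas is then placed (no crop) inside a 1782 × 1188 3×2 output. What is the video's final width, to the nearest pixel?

1:1 in 1856×1044: fills the height, so the video is 1044.00 × 1044.00.
16:9 in 1782×1188: fills the width, so the intermediate becomes 1782.00 × 1002.38 — a scale of ×0.9601.
The video scales with it: width 1044.00 × 0.9601 ≈ 1002.38.

1002 px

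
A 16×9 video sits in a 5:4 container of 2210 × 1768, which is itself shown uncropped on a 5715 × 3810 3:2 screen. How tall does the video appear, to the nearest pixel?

16×9 in 2210×1768: fills the width, so the video is 2210.00 × 1243.12.
The 5:4 canvas is height-limited in 5715×3810, giving 4762.50 × 3810.00; scale factor 2.1550.
Applying the same ×2.1550: 1243.12 → 2678.91.

2679 px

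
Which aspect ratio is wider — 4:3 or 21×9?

4:3 = 1.333 and 21×9 = 2.333; 2.333 > 1.333.

21×9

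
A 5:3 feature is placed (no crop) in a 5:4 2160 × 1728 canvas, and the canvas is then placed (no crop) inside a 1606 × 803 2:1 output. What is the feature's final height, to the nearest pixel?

602 px

Inside the 2160×1728 canvas the feature is width-limited at 2160.00 × 1296.00.
5:4 in 1606×803: fills the height, so the intermediate becomes 1003.75 × 803.00 — a scale of ×0.4647.
Applying the same ×0.4647: 1296.00 → 602.25.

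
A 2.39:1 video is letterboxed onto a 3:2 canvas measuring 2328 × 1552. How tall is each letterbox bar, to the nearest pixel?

289 px

2.39:1 is wider than 3:2, so it spans the full width.
That makes the image 974.06 px tall (2328 / 2.390).
1552 − 974.06 = 577.94 px of bars (288.97 each).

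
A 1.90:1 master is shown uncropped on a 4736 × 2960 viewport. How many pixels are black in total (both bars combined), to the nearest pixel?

2213457 pixels

1.90:1 (1.900) > 16:10 (1.600), so the master fills the width.
Content height = 4736 / 1.900 ≈ 2492.6316 px.
Leftover height: 2960 − 2492.6316 = 467.3684 px.
Across the 4736-px span: 467.3684 × 4736 ≈ 2213457 px.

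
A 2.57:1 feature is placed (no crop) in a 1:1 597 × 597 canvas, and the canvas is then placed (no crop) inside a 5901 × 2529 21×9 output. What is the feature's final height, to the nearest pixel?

984 px

2.57:1 in 597×597: fills the width, so the feature is 597.00 × 232.30.
1:1 in 5901×2529: fills the height, so the intermediate becomes 2529.00 × 2529.00 — a scale of ×4.2362.
The feature scales with it: height 232.30 × 4.2362 ≈ 984.05.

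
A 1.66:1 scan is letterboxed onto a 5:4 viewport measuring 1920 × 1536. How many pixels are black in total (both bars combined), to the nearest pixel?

1.66:1 (1.660) > 5:4 (1.250), so the scan fills the width.
That makes the image 1156.6265 px tall (1920 / 1.660).
1536 − 1156.6265 = 379.3735 px of bars.
That's 379.3735 × 1920 ≈ 728397 black pixels.

728397 pixels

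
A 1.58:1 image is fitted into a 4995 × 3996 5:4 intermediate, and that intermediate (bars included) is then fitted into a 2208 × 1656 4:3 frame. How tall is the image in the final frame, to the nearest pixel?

1.58:1 in 4995×3996: fills the width, so the image is 4995.00 × 3161.39.
Second fit — the 5:4 canvas into 2208×1656 spans the height: 2070.00 × 1656.00 (×0.4144 from 4995×3996).
The image scales with it: height 3161.39 × 0.4144 ≈ 1310.13.

1310 px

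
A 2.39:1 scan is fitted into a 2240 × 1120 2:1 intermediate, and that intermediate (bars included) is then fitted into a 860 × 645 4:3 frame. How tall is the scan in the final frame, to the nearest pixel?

360 px

Inside the 2240×1120 canvas the scan is width-limited at 2240.00 × 937.24.
2:1 in 860×645: fills the width, so the intermediate becomes 860.00 × 430.00 — a scale of ×0.3839.
So the scan's height is 937.24 × 0.3839 ≈ 359.83.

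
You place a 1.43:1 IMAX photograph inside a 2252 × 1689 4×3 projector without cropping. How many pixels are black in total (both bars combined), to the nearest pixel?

1.43:1 IMAX (1.430) > 4×3 (1.333), so the photograph fills the width.
The photograph is 2252 / 1.430 ≈ 1574.8252 px tall.
1689 − 1574.8252 = 114.1748 px of bars.
Across the 2252-px span: 114.1748 × 2252 ≈ 257122 px.

257122 pixels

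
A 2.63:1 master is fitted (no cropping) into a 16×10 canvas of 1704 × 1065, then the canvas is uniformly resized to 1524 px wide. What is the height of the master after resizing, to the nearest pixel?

579 px

In the 1704×1065 frame the master fills the width: height = 1704 / 2.630 ≈ 647.91 px.
Scaling 1704 → 1524 is ×0.8944, so the height becomes 647.91 × 0.8944 ≈ 579.47 px.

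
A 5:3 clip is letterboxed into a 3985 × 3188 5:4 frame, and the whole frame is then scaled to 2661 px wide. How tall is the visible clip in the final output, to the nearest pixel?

Fitted into 3985×3188, the clip spans the width; its height is 3985 × 3/5 ≈ 2391.00 px.
Scaling 3985 → 2661 is ×0.6678, so the height becomes 2391.00 × 0.6678 ≈ 1596.60 px.

1597 px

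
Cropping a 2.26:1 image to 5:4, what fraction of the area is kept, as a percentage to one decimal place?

Going from 2.26:1 to 5:4 means cutting width while keeping height.
Area ratio = (1.250)/(2.260) = 55.31% retained.

55.3%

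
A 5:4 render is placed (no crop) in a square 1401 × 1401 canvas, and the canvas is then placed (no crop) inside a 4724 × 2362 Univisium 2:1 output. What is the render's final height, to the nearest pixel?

1890 px

First fit — 5:4 into 1401×1401 spans the width: 1401.00 × 1120.80.
square in 4724×2362: fills the height, so the intermediate becomes 2362.00 × 2362.00 — a scale of ×1.6859.
The render scales with it: height 1120.80 × 1.6859 ≈ 1889.60.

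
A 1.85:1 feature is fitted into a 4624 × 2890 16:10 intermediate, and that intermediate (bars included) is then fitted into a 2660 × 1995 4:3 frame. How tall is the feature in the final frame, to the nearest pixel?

1.85:1 in 4624×2890: fills the width, so the feature is 4624.00 × 2499.46.
Second fit — the 16:10 canvas into 2660×1995 spans the width: 2660.00 × 1662.50 (×0.5753 from 4624×2890).
So the feature's height is 2499.46 × 0.5753 ≈ 1437.84.

1438 px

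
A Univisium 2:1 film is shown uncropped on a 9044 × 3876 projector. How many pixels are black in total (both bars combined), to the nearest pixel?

Univisium 2:1 is narrower than 21:9, so it spans the full height.
That makes the image 7752.0000 px wide (3876 × 2/1).
9044 − 7752.0000 = 1292.0000 px of bars.
Bar area = 1292.0000 × 3876 ≈ 5007792 px.

5007792 pixels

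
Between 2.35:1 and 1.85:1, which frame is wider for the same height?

2.35:1

2.35 and 1.85; 2.35 > 1.85.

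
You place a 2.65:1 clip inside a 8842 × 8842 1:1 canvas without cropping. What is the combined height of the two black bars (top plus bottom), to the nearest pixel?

5505 px

Since 2.650 > 1.000, the clip is width-limited.
That makes the image 3336.60 px tall (8842 / 2.650).
Leftover height: 8842 − 3336.60 = 5505.40 px.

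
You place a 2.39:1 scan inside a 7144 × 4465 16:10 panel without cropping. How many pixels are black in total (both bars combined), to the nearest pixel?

2.39:1 (2.390) > 16:10 (1.600), so the scan fills the width.
That makes the image 2989.1213 px tall (7144 / 2.390).
Black = 4465 − 2989.1213 = 1475.8787 px.
Bar area = 1475.8787 × 7144 ≈ 10543677 px.

10543677 pixels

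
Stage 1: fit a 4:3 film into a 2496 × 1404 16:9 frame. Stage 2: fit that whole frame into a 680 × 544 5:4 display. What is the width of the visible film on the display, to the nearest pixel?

510 px

4:3 in 2496×1404: fills the height, so the film is 1872.00 × 1404.00.
The 16:9 canvas is width-limited in 680×544, giving 680.00 × 382.50; scale factor 0.2724.
Applying the same ×0.2724: 1872.00 → 510.00.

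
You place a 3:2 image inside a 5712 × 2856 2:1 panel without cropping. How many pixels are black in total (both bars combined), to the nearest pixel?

4078368 pixels

Since 1.500 < 2.000, the image is height-limited.
Content width = 2856 × 3/2 ≈ 4284.0000 px.
5712 − 4284.0000 = 1428.0000 px of bars.
That's 1428.0000 × 2856 ≈ 4078368 black pixels.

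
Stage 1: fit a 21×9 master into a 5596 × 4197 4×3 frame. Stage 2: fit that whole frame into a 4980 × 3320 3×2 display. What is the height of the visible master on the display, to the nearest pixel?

1897 px

Inside the 5596×4197 canvas the master is width-limited at 5596.00 × 2398.29.
The 4×3 canvas is height-limited in 4980×3320, giving 4426.67 × 3320.00; scale factor 0.7910.
So the master's height is 2398.29 × 0.7910 ≈ 1897.14.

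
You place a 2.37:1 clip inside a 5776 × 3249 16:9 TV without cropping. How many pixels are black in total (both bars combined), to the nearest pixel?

Since 2.370 > 1.778, the clip is width-limited.
The clip is 5776 / 2.370 ≈ 2437.1308 px tall.
Black = 3249 − 2437.1308 = 811.8692 px.
Across the 5776-px span: 811.8692 × 5776 ≈ 4689356 px.

4689356 pixels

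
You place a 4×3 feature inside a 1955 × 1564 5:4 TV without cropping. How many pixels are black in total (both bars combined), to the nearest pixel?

191101 pixels

Since 1.333 > 1.250, the feature is width-limited.
That makes the image 1466.2500 px tall (1955 × 3/4).
Black = 1564 − 1466.2500 = 97.7500 px.
Across the 1955-px span: 97.7500 × 1955 ≈ 191101 px.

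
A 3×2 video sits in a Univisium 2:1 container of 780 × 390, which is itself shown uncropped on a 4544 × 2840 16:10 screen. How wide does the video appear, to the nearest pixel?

3408 px

First fit — 3×2 into 780×390 spans the height: 585.00 × 390.00.
The Univisium 2:1 canvas is width-limited in 4544×2840, giving 4544.00 × 2272.00; scale factor 5.8256.
So the video's width is 585.00 × 5.8256 ≈ 3408.00.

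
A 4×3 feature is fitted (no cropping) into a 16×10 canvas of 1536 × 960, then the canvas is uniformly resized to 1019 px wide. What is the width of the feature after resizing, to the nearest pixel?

849 px

In the 1536×960 frame the feature fills the height: width = 960 × 4/3 ≈ 1280.00 px.
Scaling 1536 → 1019 is ×0.6634, so the width becomes 1280.00 × 0.6634 ≈ 849.17 px.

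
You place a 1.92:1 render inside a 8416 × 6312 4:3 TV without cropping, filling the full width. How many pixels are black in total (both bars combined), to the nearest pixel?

16231659 pixels

The render is 8416 / 1.920 ≈ 4383.3333 px tall.
Leftover height: 6312 − 4383.3333 = 1928.6667 px.
That's 1928.6667 × 8416 ≈ 16231659 black pixels.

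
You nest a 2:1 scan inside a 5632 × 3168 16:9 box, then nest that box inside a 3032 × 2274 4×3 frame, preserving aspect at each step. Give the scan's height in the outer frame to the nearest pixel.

1516 px

Inside the 5632×3168 canvas the scan is width-limited at 5632.00 × 2816.00.
Second fit — the 16:9 canvas into 3032×2274 spans the width: 3032.00 × 1705.50 (×0.5384 from 5632×3168).
So the scan's height is 2816.00 × 0.5384 ≈ 1516.00.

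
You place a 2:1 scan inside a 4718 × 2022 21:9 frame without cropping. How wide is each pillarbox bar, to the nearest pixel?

Since 2.000 < 2.333, the scan is height-limited.
Content width = 2022 × 2/1 ≈ 4044.00 px.
4718 − 4044.00 = 674.00 px of bars (337.00 each).

337 px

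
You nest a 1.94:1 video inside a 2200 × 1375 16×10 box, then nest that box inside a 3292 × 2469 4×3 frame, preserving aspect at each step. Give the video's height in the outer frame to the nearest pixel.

1697 px

Inside the 2200×1375 canvas the video is width-limited at 2200.00 × 1134.02.
The 16×10 canvas is width-limited in 3292×2469, giving 3292.00 × 2057.50; scale factor 1.4964.
Applying the same ×1.4964: 1134.02 → 1696.91.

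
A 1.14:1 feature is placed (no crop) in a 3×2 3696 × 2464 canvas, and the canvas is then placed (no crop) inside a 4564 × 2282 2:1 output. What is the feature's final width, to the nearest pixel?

2601 px

First fit — 1.14:1 into 3696×2464 spans the height: 2808.96 × 2464.00.
The 3×2 canvas is height-limited in 4564×2282, giving 3423.00 × 2282.00; scale factor 0.9261.
Applying the same ×0.9261: 2808.96 → 2601.48.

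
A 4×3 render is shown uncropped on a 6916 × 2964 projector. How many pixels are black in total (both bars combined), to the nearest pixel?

4×3 (1.333) < 21:9 (2.333), so the render fills the height.
Content width = 2964 × 4/3 ≈ 3952.0000 px.
6916 − 3952.0000 = 2964.0000 px of bars.
Bar area = 2964.0000 × 2964 ≈ 8785296 px.

8785296 pixels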